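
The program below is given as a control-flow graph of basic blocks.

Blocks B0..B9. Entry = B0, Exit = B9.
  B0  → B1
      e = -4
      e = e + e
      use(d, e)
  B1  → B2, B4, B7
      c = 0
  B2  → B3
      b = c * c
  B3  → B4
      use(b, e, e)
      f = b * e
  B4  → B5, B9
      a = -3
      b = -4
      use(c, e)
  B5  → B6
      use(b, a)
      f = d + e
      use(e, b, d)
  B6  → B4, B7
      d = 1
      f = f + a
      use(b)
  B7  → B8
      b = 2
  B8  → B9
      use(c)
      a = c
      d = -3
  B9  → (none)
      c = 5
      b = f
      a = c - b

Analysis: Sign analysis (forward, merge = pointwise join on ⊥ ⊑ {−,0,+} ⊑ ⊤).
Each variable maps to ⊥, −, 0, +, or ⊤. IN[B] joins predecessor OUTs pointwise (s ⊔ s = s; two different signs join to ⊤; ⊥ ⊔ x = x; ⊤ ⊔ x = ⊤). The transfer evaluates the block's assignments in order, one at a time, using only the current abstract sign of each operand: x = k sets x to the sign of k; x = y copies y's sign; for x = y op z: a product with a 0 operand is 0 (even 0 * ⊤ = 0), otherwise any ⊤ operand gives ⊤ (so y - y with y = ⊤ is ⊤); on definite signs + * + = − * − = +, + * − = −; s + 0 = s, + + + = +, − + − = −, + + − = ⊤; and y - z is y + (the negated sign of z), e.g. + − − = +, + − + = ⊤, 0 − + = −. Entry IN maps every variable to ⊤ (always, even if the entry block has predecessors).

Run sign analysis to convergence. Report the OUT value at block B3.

Answer: {a: ⊤, b: 0, c: 0, d: ⊤, e: -, f: 0}

Working:
Per-block solution:
  B0:   IN=(all ⊤)   OUT={e:-; rest ⊤}
  B1:   IN={e:-; rest ⊤}   OUT={c:0, e:-; rest ⊤}
  B2:   IN={c:0, e:-; rest ⊤}   OUT={b:0, c:0, e:-; rest ⊤}
  B3:   IN={b:0, c:0, e:-; rest ⊤}   OUT={b:0, c:0, e:-, f:0; rest ⊤}
  B4:   IN={c:0, e:-; rest ⊤}   OUT={a:-, b:-, c:0, e:-; rest ⊤}
  B5:   IN={a:-, b:-, c:0, e:-; rest ⊤}   OUT={a:-, b:-, c:0, e:-; rest ⊤}
  B6:   IN={a:-, b:-, c:0, e:-; rest ⊤}   OUT={a:-, b:-, c:0, d:+, e:-; rest ⊤}
  B7:   IN={c:0, e:-; rest ⊤}   OUT={b:+, c:0, e:-; rest ⊤}
  B8:   IN={b:+, c:0, e:-; rest ⊤}   OUT={a:0, b:+, c:0, d:-, e:-; rest ⊤}
  B9:   IN={c:0, e:-; rest ⊤}   OUT={c:+, e:-; rest ⊤}

Merge at B3: IN[B3] = OUT[B2] = {a: ⊤, b: 0, c: 0, d: ⊤, e: -, f: ⊤}
Applying B3's transfer function to that IN value gives OUT[B3] (row B3 above).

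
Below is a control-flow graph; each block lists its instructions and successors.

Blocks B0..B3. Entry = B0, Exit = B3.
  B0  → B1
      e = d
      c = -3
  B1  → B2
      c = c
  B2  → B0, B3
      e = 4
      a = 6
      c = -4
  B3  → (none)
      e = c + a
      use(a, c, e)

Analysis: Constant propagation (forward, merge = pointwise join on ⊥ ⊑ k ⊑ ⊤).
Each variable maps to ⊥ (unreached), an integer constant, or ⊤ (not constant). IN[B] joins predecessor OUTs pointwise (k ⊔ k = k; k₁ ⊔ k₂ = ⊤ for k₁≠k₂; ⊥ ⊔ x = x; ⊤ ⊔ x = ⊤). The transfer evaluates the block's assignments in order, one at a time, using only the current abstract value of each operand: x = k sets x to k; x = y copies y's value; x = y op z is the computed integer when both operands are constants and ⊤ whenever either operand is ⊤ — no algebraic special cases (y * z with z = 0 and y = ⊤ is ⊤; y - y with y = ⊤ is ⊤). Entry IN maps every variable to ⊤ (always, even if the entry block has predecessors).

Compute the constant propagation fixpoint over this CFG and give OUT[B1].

Fixpoint table:
  B0: | IN=(all ⊤) | OUT={c:-3; rest ⊤}
  B1: | IN={c:-3; rest ⊤} | OUT={c:-3; rest ⊤}
  B2: | IN={c:-3; rest ⊤} | OUT={a:6, c:-4, e:4; rest ⊤}
  B3: | IN={a:6, c:-4, e:4; rest ⊤} | OUT={a:6, c:-4, e:2; rest ⊤}

Merge at B1: IN[B1] = OUT[B0] = {a: ⊤, b: ⊤, c: -3, d: ⊤, e: ⊤, f: ⊤}
Applying B1's transfer function to that IN value gives OUT[B1] (row B1 above).

Answer: {a: ⊤, b: ⊤, c: -3, d: ⊤, e: ⊤, f: ⊤}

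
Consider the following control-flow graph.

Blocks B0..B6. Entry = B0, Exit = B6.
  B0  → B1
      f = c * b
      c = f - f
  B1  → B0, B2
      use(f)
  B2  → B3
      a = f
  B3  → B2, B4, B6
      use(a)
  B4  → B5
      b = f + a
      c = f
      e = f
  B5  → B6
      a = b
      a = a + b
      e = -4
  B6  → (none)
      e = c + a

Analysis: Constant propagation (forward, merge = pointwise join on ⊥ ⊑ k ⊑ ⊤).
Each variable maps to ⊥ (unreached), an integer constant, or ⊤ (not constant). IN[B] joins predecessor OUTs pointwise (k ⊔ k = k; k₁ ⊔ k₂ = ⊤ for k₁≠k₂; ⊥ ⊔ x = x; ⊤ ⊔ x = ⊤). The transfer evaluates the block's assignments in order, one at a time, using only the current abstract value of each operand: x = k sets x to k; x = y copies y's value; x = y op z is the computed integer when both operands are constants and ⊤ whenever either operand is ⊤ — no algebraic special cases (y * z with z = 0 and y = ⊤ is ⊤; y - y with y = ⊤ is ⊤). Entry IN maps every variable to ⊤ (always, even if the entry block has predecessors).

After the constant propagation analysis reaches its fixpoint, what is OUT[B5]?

Converged values:
  B0: | IN=(all ⊤) | OUT=(all ⊤)
  B1: | IN=(all ⊤) | OUT=(all ⊤)
  B2: | IN=(all ⊤) | OUT=(all ⊤)
  B3: | IN=(all ⊤) | OUT=(all ⊤)
  B4: | IN=(all ⊤) | OUT=(all ⊤)
  B5: | IN=(all ⊤) | OUT={e:-4; rest ⊤}
  B6: | IN=(all ⊤) | OUT=(all ⊤)

Merge at B5: IN[B5] = OUT[B4] = {a: ⊤, b: ⊤, c: ⊤, d: ⊤, e: ⊤, f: ⊤}
Applying B5's transfer function to that IN value gives OUT[B5] (row B5 above).

Answer: {a: ⊤, b: ⊤, c: ⊤, d: ⊤, e: -4, f: ⊤}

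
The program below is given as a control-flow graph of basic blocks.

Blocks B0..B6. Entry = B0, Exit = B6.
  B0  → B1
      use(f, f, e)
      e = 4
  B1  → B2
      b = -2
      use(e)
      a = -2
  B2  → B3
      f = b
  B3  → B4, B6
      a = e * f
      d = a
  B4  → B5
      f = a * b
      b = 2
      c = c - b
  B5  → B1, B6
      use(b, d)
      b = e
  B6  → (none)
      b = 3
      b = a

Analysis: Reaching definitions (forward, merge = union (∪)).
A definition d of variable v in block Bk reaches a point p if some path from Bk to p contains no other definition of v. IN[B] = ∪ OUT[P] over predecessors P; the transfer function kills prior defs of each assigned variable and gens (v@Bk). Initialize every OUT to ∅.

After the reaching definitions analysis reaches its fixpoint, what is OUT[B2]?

Answer: {a@B1, b@B1, c@B4, d@B3, e@B0, f@B2}

Working:
Converged values:
  B0: | IN={} | OUT={e@B0}
  B1: | IN={a@B3, b@B5, c@B4, d@B3, e@B0, f@B4} | OUT={a@B1, b@B1, c@B4, d@B3, e@B0, f@B4}
  B2: | IN={a@B1, b@B1, c@B4, d@B3, e@B0, f@B4} | OUT={a@B1, b@B1, c@B4, d@B3, e@B0, f@B2}
  B3: | IN={a@B1, b@B1, c@B4, d@B3, e@B0, f@B2} | OUT={a@B3, b@B1, c@B4, d@B3, e@B0, f@B2}
  B4: | IN={a@B3, b@B1, c@B4, d@B3, e@B0, f@B2} | OUT={a@B3, b@B4, c@B4, d@B3, e@B0, f@B4}
  B5: | IN={a@B3, b@B4, c@B4, d@B3, e@B0, f@B4} | OUT={a@B3, b@B5, c@B4, d@B3, e@B0, f@B4}
  B6: | IN={a@B3, b@B1, b@B5, c@B4, d@B3, e@B0, f@B2, f@B4} | OUT={a@B3, b@B6, c@B4, d@B3, e@B0, f@B2, f@B4}

Merge at B2: IN[B2] = OUT[B1] = {a@B1, b@B1, c@B4, d@B3, e@B0, f@B4}
Applying B2's transfer function to that IN value gives OUT[B2] (row B2 above).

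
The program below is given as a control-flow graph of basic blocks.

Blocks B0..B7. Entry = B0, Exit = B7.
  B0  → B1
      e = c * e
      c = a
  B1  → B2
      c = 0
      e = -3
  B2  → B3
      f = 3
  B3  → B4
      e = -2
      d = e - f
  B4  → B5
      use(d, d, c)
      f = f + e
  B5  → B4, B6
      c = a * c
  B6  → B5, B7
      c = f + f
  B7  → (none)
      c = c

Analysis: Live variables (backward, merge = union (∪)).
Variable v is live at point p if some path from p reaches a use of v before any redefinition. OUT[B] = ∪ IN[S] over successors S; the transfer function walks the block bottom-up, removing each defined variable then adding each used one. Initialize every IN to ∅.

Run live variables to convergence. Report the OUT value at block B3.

Per-block solution:
  B0:  IN={a, c, e}  OUT={a}
  B1:  IN={a}  OUT={a, c}
  B2:  IN={a, c}  OUT={a, c, f}
  B3:  IN={a, c, f}  OUT={a, c, d, e, f}
  B4:  IN={a, c, d, e, f}  OUT={a, c, d, e, f}
  B5:  IN={a, c, d, e, f}  OUT={a, c, d, e, f}
  B6:  IN={a, d, e, f}  OUT={a, c, d, e, f}
  B7:  IN={c}  OUT={}

Merge at B3: OUT[B3] = IN[B4] = {a, c, d, e, f}

Answer: {a, c, d, e, f}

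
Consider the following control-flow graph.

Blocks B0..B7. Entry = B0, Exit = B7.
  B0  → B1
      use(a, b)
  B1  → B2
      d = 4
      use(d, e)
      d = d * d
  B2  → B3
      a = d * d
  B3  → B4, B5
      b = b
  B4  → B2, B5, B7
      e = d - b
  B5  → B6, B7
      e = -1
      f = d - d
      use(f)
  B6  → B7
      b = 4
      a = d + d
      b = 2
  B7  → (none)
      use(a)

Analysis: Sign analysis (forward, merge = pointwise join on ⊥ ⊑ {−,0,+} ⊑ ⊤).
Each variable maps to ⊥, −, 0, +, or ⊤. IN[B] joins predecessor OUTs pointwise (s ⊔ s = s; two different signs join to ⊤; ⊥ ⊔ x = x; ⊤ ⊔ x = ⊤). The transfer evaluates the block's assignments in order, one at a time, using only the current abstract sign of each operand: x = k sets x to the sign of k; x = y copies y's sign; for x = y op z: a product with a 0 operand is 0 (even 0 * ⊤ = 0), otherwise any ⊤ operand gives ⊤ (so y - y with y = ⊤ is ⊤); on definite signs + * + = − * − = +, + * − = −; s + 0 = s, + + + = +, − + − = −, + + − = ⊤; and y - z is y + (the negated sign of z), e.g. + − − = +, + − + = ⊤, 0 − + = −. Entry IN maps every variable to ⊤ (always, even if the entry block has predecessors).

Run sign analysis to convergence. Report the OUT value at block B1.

Answer: {a: ⊤, b: ⊤, c: ⊤, d: +, e: ⊤, f: ⊤}

Working:
Fixpoint table:
  B0:   IN=(all ⊤)   OUT=(all ⊤)
  B1:   IN=(all ⊤)   OUT={d:+; rest ⊤}
  B2:   IN={d:+; rest ⊤}   OUT={a:+, d:+; rest ⊤}
  B3:   IN={a:+, d:+; rest ⊤}   OUT={a:+, d:+; rest ⊤}
  B4:   IN={a:+, d:+; rest ⊤}   OUT={a:+, d:+; rest ⊤}
  B5:   IN={a:+, d:+; rest ⊤}   OUT={a:+, d:+, e:-; rest ⊤}
  B6:   IN={a:+, d:+, e:-; rest ⊤}   OUT={a:+, b:+, d:+, e:-; rest ⊤}
  B7:   IN={a:+, d:+; rest ⊤}   OUT={a:+, d:+; rest ⊤}

Merge at B1: IN[B1] = OUT[B0] = {a: ⊤, b: ⊤, c: ⊤, d: ⊤, e: ⊤, f: ⊤}
Applying B1's transfer function to that IN value gives OUT[B1] (row B1 above).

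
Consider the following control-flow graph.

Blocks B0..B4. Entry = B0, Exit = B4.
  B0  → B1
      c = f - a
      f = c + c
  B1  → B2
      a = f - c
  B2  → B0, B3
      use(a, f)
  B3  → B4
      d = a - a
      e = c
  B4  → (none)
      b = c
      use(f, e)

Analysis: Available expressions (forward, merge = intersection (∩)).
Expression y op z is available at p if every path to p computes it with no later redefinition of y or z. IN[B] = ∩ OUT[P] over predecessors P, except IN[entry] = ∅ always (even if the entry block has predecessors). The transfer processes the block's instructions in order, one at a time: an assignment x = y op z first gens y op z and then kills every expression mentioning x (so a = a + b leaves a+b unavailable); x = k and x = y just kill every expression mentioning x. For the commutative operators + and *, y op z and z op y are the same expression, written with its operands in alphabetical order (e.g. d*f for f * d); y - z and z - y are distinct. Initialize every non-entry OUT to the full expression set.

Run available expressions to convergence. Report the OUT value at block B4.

Per-block solution:
  B0: | IN={} | OUT={c+c}
  B1: | IN={c+c} | OUT={c+c, f-c}
  B2: | IN={c+c, f-c} | OUT={c+c, f-c}
  B3: | IN={c+c, f-c} | OUT={a-a, c+c, f-c}
  B4: | IN={a-a, c+c, f-c} | OUT={a-a, c+c, f-c}

Merge at B4: IN[B4] = OUT[B3] = {a-a, c+c, f-c}
Applying B4's transfer function to that IN value gives OUT[B4] (row B4 above).

Answer: {a-a, c+c, f-c}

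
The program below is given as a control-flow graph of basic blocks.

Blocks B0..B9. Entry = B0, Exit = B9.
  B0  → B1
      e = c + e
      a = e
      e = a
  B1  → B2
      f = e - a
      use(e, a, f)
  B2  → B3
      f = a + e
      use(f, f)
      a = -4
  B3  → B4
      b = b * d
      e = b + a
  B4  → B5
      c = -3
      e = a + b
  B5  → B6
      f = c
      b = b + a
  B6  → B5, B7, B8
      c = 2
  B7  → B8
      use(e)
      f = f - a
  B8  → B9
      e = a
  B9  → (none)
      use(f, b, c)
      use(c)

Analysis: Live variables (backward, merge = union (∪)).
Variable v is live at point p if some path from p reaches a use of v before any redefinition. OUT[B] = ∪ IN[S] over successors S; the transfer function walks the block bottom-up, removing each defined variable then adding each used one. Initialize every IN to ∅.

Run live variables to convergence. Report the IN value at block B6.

Converged values:
  B0:   IN={b, c, d, e}   OUT={a, b, d, e}
  B1:   IN={a, b, d, e}   OUT={a, b, d, e}
  B2:   IN={a, b, d, e}   OUT={a, b, d}
  B3:   IN={a, b, d}   OUT={a, b}
  B4:   IN={a, b}   OUT={a, b, c, e}
  B5:   IN={a, b, c, e}   OUT={a, b, e, f}
  B6:   IN={a, b, e, f}   OUT={a, b, c, e, f}
  B7:   IN={a, b, c, e, f}   OUT={a, b, c, f}
  B8:   IN={a, b, c, f}   OUT={b, c, f}
  B9:   IN={b, c, f}   OUT={}

Merge at B6: OUT[B6] = IN[B5] ⊔ IN[B7] ⊔ IN[B8] = {a, b, c, e, f}
Applying B6's transfer function to that OUT value gives IN[B6] (row B6 above).

Answer: {a, b, e, f}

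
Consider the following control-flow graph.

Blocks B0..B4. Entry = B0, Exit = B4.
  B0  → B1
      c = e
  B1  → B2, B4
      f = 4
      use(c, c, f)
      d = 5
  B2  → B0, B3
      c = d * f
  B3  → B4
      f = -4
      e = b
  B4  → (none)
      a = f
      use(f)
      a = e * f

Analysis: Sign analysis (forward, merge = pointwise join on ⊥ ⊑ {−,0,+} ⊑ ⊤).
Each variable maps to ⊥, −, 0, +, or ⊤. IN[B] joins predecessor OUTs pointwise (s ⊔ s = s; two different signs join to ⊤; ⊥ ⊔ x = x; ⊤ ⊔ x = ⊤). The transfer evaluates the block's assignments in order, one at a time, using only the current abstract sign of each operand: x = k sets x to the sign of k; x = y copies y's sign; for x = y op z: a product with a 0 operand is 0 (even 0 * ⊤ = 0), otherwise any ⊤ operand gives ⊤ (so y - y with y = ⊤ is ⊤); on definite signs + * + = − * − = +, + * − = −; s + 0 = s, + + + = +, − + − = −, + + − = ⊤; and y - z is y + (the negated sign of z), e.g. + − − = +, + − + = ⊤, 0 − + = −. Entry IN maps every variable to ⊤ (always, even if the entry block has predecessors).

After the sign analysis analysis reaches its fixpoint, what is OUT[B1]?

Answer: {a: ⊤, b: ⊤, c: ⊤, d: +, e: ⊤, f: +}

Working:
Converged values:
  B0: | IN=(all ⊤) | OUT=(all ⊤)
  B1: | IN=(all ⊤) | OUT={d:+, f:+; rest ⊤}
  B2: | IN={d:+, f:+; rest ⊤} | OUT={c:+, d:+, f:+; rest ⊤}
  B3: | IN={c:+, d:+, f:+; rest ⊤} | OUT={c:+, d:+, f:-; rest ⊤}
  B4: | IN={d:+; rest ⊤} | OUT={d:+; rest ⊤}

Merge at B1: IN[B1] = OUT[B0] = {a: ⊤, b: ⊤, c: ⊤, d: ⊤, e: ⊤, f: ⊤}
Applying B1's transfer function to that IN value gives OUT[B1] (row B1 above).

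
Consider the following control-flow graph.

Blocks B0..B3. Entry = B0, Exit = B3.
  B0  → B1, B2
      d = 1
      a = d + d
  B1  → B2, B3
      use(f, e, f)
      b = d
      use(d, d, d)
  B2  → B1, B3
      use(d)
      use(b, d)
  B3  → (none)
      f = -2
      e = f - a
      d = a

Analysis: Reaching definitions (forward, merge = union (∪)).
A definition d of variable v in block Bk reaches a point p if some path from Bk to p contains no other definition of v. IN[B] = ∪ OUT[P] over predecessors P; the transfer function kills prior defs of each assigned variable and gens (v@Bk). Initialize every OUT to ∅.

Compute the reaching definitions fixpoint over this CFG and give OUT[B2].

Converged values:
  B0:  IN={}  OUT={a@B0, d@B0}
  B1:  IN={a@B0, b@B1, d@B0}  OUT={a@B0, b@B1, d@B0}
  B2:  IN={a@B0, b@B1, d@B0}  OUT={a@B0, b@B1, d@B0}
  B3:  IN={a@B0, b@B1, d@B0}  OUT={a@B0, b@B1, d@B3, e@B3, f@B3}

Merge at B2: IN[B2] = OUT[B0] ⊔ OUT[B1] = {a@B0, b@B1, d@B0}
Applying B2's transfer function to that IN value gives OUT[B2] (row B2 above).

Answer: {a@B0, b@B1, d@B0}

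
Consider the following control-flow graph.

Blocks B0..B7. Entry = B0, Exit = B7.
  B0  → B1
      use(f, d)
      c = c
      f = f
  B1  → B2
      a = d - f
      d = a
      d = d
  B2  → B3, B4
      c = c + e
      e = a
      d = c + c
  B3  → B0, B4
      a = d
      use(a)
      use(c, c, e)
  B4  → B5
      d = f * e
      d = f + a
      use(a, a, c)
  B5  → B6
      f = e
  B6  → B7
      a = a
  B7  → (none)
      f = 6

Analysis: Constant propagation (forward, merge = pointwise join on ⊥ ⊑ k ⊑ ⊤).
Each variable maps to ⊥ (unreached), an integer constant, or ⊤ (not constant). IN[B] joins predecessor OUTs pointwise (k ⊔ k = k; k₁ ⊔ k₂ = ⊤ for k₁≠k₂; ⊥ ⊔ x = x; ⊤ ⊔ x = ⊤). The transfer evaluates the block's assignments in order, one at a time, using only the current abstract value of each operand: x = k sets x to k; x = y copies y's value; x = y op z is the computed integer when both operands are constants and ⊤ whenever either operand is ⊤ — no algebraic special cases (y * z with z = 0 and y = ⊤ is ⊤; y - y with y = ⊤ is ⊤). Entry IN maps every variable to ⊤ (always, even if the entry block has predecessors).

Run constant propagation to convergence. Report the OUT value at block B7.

Answer: {a: ⊤, b: ⊤, c: ⊤, d: ⊤, e: ⊤, f: 6}

Trace:
Converged values:
  B0:   IN=(all ⊤)   OUT=(all ⊤)
  B1:   IN=(all ⊤)   OUT=(all ⊤)
  B2:   IN=(all ⊤)   OUT=(all ⊤)
  B3:   IN=(all ⊤)   OUT=(all ⊤)
  B4:   IN=(all ⊤)   OUT=(all ⊤)
  B5:   IN=(all ⊤)   OUT=(all ⊤)
  B6:   IN=(all ⊤)   OUT=(all ⊤)
  B7:   IN=(all ⊤)   OUT={f:6; rest ⊤}

Merge at B7: IN[B7] = OUT[B6] = {a: ⊤, b: ⊤, c: ⊤, d: ⊤, e: ⊤, f: ⊤}
Applying B7's transfer function to that IN value gives OUT[B7] (row B7 above).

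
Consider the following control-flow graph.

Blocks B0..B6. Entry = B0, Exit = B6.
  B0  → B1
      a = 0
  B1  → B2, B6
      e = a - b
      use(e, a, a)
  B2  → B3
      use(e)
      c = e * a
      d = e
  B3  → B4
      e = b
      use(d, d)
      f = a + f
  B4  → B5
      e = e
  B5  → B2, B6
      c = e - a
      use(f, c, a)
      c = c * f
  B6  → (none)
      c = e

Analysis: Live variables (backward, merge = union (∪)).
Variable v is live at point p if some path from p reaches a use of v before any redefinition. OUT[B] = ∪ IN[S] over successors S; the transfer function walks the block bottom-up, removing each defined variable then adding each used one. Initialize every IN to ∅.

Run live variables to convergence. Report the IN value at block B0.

Fixpoint table:
  B0:   IN={b, f}   OUT={a, b, f}
  B1:   IN={a, b, f}   OUT={a, b, e, f}
  B2:   IN={a, b, e, f}   OUT={a, b, d, f}
  B3:   IN={a, b, d, f}   OUT={a, b, e, f}
  B4:   IN={a, b, e, f}   OUT={a, b, e, f}
  B5:   IN={a, b, e, f}   OUT={a, b, e, f}
  B6:   IN={e}   OUT={}

Merge at B0: OUT[B0] = IN[B1] = {a, b, f}
Applying B0's transfer function to that OUT value gives IN[B0] (row B0 above).

Answer: {b, f}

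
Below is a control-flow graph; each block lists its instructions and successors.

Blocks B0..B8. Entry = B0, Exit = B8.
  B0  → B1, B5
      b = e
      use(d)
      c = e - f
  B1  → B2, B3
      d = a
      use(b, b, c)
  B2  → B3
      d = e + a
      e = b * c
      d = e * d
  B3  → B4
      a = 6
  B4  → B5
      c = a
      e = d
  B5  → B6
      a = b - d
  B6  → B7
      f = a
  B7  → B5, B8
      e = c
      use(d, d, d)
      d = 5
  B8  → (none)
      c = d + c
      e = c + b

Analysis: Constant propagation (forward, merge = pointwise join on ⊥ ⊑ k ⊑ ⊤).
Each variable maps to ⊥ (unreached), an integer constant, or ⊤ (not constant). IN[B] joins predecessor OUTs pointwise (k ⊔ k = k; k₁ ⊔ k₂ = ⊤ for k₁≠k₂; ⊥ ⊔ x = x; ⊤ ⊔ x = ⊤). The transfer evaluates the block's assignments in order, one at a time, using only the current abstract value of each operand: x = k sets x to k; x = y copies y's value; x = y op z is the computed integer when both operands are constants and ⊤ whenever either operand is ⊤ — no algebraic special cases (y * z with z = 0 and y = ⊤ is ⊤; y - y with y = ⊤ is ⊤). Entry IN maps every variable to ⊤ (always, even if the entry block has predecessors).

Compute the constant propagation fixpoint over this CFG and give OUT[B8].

Converged values:
  B0:  IN=(all ⊤)  OUT=(all ⊤)
  B1:  IN=(all ⊤)  OUT=(all ⊤)
  B2:  IN=(all ⊤)  OUT=(all ⊤)
  B3:  IN=(all ⊤)  OUT={a:6; rest ⊤}
  B4:  IN={a:6; rest ⊤}  OUT={a:6, c:6; rest ⊤}
  B5:  IN=(all ⊤)  OUT=(all ⊤)
  B6:  IN=(all ⊤)  OUT=(all ⊤)
  B7:  IN=(all ⊤)  OUT={d:5; rest ⊤}
  B8:  IN={d:5; rest ⊤}  OUT={d:5; rest ⊤}

Merge at B8: IN[B8] = OUT[B7] = {a: ⊤, b: ⊤, c: ⊤, d: 5, e: ⊤, f: ⊤}
Applying B8's transfer function to that IN value gives OUT[B8] (row B8 above).

Answer: {a: ⊤, b: ⊤, c: ⊤, d: 5, e: ⊤, f: ⊤}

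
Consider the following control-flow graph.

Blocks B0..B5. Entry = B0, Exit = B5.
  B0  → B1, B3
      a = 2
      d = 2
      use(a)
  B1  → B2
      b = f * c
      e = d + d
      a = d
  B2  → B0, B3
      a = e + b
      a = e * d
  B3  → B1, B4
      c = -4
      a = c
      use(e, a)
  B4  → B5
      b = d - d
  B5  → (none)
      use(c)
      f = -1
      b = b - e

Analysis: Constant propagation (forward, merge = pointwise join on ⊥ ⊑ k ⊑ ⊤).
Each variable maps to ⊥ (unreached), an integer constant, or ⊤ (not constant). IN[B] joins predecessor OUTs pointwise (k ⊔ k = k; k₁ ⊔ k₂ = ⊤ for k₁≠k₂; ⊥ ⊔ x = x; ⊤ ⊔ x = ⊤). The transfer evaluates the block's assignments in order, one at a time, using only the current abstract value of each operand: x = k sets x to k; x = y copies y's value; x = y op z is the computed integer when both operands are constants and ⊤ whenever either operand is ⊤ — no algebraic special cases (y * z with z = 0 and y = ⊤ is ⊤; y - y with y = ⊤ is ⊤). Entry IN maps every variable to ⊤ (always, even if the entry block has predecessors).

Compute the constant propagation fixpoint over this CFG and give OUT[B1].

Answer: {a: 2, b: ⊤, c: ⊤, d: 2, e: 4, f: ⊤}

Trace:
Fixpoint table:
  B0:  IN=(all ⊤)  OUT={a:2, d:2; rest ⊤}
  B1:  IN={d:2; rest ⊤}  OUT={a:2, d:2, e:4; rest ⊤}
  B2:  IN={a:2, d:2, e:4; rest ⊤}  OUT={a:8, d:2, e:4; rest ⊤}
  B3:  IN={d:2; rest ⊤}  OUT={a:-4, c:-4, d:2; rest ⊤}
  B4:  IN={a:-4, c:-4, d:2; rest ⊤}  OUT={a:-4, b:0, c:-4, d:2; rest ⊤}
  B5:  IN={a:-4, b:0, c:-4, d:2; rest ⊤}  OUT={a:-4, c:-4, d:2, f:-1; rest ⊤}

Merge at B1: IN[B1] = OUT[B0] ⊔ OUT[B3] = {a: ⊤, b: ⊤, c: ⊤, d: 2, e: ⊤, f: ⊤}
Applying B1's transfer function to that IN value gives OUT[B1] (row B1 above).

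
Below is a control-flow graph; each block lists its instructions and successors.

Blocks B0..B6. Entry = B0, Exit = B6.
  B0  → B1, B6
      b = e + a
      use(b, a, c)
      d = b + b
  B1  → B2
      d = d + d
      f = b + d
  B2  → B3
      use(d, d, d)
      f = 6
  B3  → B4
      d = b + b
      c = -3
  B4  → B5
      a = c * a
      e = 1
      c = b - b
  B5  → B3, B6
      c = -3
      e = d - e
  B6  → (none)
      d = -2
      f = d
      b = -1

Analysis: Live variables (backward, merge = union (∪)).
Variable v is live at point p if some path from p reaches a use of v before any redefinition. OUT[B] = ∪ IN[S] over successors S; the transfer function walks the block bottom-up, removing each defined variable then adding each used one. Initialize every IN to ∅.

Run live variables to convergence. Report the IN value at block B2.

Answer: {a, b, d}

Working:
Converged values:
  B0:  IN={a, c, e}  OUT={a, b, d}
  B1:  IN={a, b, d}  OUT={a, b, d}
  B2:  IN={a, b, d}  OUT={a, b}
  B3:  IN={a, b}  OUT={a, b, c, d}
  B4:  IN={a, b, c, d}  OUT={a, b, d, e}
  B5:  IN={a, b, d, e}  OUT={a, b}
  B6:  IN={}  OUT={}

Merge at B2: OUT[B2] = IN[B3] = {a, b}
Applying B2's transfer function to that OUT value gives IN[B2] (row B2 above).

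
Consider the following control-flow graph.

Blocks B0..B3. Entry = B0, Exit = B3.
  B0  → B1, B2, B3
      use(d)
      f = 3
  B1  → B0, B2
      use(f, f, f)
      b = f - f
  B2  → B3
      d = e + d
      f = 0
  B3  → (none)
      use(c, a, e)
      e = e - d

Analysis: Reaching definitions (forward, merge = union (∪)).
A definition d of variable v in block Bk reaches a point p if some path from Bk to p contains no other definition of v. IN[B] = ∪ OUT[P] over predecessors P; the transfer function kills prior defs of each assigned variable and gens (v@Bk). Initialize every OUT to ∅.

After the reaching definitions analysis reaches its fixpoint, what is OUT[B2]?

Converged values:
  B0:  IN={b@B1, f@B0}  OUT={b@B1, f@B0}
  B1:  IN={b@B1, f@B0}  OUT={b@B1, f@B0}
  B2:  IN={b@B1, f@B0}  OUT={b@B1, d@B2, f@B2}
  B3:  IN={b@B1, d@B2, f@B0, f@B2}  OUT={b@B1, d@B2, e@B3, f@B0, f@B2}

Merge at B2: IN[B2] = OUT[B0] ⊔ OUT[B1] = {b@B1, f@B0}
Applying B2's transfer function to that IN value gives OUT[B2] (row B2 above).

Answer: {b@B1, d@B2, f@B2}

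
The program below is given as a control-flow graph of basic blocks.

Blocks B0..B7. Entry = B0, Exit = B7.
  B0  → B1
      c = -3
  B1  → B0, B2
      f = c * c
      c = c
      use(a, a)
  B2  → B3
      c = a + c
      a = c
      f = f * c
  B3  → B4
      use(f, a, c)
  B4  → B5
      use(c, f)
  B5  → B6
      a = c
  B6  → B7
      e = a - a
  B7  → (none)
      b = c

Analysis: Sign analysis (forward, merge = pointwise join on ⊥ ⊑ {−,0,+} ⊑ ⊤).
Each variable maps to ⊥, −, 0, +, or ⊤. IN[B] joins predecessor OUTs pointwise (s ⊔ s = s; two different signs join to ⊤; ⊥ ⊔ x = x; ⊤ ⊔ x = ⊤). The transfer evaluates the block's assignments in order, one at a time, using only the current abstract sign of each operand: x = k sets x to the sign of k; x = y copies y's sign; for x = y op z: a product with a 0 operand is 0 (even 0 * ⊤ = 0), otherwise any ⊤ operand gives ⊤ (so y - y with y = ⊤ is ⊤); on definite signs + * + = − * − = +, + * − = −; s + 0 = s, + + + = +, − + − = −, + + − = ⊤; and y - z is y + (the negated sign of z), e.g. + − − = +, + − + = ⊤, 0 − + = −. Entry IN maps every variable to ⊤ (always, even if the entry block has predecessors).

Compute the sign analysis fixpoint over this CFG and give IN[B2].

Answer: {a: ⊤, b: ⊤, c: -, d: ⊤, e: ⊤, f: +}

Trace:
Fixpoint table:
  B0:   IN=(all ⊤)   OUT={c:-; rest ⊤}
  B1:   IN={c:-; rest ⊤}   OUT={c:-, f:+; rest ⊤}
  B2:   IN={c:-, f:+; rest ⊤}   OUT=(all ⊤)
  B3:   IN=(all ⊤)   OUT=(all ⊤)
  B4:   IN=(all ⊤)   OUT=(all ⊤)
  B5:   IN=(all ⊤)   OUT=(all ⊤)
  B6:   IN=(all ⊤)   OUT=(all ⊤)
  B7:   IN=(all ⊤)   OUT=(all ⊤)

Merge at B2: IN[B2] = OUT[B1] = {a: ⊤, b: ⊤, c: -, d: ⊤, e: ⊤, f: +}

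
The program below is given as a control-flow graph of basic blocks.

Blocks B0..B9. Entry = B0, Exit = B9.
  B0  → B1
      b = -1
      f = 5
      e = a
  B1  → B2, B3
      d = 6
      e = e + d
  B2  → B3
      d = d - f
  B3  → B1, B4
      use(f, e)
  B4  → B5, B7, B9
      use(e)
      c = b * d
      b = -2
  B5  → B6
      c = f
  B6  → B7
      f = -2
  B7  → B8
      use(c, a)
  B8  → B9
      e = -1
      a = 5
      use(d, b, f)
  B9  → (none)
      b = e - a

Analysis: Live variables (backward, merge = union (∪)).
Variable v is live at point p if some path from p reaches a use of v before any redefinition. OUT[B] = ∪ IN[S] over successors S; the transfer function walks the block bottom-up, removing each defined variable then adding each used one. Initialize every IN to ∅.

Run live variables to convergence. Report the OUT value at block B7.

Per-block solution:
  B0:  IN={a}  OUT={a, b, e, f}
  B1:  IN={a, b, e, f}  OUT={a, b, d, e, f}
  B2:  IN={a, b, d, e, f}  OUT={a, b, d, e, f}
  B3:  IN={a, b, d, e, f}  OUT={a, b, d, e, f}
  B4:  IN={a, b, d, e, f}  OUT={a, b, c, d, e, f}
  B5:  IN={a, b, d, f}  OUT={a, b, c, d}
  B6:  IN={a, b, c, d}  OUT={a, b, c, d, f}
  B7:  IN={a, b, c, d, f}  OUT={b, d, f}
  B8:  IN={b, d, f}  OUT={a, e}
  B9:  IN={a, e}  OUT={}

Merge at B7: OUT[B7] = IN[B8] = {b, d, f}

Answer: {b, d, f}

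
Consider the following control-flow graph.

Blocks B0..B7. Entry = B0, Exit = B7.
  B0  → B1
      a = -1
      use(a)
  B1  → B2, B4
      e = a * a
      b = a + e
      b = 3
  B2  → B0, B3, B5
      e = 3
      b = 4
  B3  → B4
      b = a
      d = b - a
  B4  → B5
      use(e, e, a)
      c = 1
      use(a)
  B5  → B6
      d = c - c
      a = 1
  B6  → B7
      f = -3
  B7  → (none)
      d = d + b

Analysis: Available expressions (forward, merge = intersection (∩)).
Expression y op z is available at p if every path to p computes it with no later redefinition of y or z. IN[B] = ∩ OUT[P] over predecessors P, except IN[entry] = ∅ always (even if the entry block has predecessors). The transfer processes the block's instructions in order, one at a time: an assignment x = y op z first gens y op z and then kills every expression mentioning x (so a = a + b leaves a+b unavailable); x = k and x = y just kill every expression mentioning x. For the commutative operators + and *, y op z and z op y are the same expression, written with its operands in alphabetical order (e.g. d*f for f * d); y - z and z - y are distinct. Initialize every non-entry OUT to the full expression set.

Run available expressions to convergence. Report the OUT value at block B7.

Answer: {c-c}

Working:
Converged values:
  B0:   IN={}   OUT={}
  B1:   IN={}   OUT={a*a, a+e}
  B2:   IN={a*a, a+e}   OUT={a*a}
  B3:   IN={a*a}   OUT={a*a, b-a}
  B4:   IN={a*a}   OUT={a*a}
  B5:   IN={a*a}   OUT={c-c}
  B6:   IN={c-c}   OUT={c-c}
  B7:   IN={c-c}   OUT={c-c}

Merge at B7: IN[B7] = OUT[B6] = {c-c}
Applying B7's transfer function to that IN value gives OUT[B7] (row B7 above).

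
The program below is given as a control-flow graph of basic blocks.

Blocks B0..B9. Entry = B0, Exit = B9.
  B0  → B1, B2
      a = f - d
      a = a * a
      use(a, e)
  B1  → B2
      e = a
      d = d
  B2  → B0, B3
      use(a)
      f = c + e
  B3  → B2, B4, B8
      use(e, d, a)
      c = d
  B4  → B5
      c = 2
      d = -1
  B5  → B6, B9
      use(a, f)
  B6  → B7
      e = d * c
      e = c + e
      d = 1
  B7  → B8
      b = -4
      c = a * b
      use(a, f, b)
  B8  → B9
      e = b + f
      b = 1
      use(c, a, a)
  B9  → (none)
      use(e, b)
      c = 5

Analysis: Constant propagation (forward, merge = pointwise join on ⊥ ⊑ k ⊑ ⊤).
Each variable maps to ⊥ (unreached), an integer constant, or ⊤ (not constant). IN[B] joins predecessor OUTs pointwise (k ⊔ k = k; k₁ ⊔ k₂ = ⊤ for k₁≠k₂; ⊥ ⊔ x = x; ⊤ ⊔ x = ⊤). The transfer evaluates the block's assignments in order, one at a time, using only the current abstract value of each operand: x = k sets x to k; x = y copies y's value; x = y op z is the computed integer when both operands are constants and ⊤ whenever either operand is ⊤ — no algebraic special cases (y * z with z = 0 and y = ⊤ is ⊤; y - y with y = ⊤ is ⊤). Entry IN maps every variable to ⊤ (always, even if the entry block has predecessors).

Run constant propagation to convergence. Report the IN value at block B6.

Answer: {a: ⊤, b: ⊤, c: 2, d: -1, e: ⊤, f: ⊤}

Trace:
Fixpoint table:
  B0: | IN=(all ⊤) | OUT=(all ⊤)
  B1: | IN=(all ⊤) | OUT=(all ⊤)
  B2: | IN=(all ⊤) | OUT=(all ⊤)
  B3: | IN=(all ⊤) | OUT=(all ⊤)
  B4: | IN=(all ⊤) | OUT={c:2, d:-1; rest ⊤}
  B5: | IN={c:2, d:-1; rest ⊤} | OUT={c:2, d:-1; rest ⊤}
  B6: | IN={c:2, d:-1; rest ⊤} | OUT={c:2, d:1, e:0; rest ⊤}
  B7: | IN={c:2, d:1, e:0; rest ⊤} | OUT={b:-4, d:1, e:0; rest ⊤}
  B8: | IN=(all ⊤) | OUT={b:1; rest ⊤}
  B9: | IN=(all ⊤) | OUT={c:5; rest ⊤}

Merge at B6: IN[B6] = OUT[B5] = {a: ⊤, b: ⊤, c: 2, d: -1, e: ⊤, f: ⊤}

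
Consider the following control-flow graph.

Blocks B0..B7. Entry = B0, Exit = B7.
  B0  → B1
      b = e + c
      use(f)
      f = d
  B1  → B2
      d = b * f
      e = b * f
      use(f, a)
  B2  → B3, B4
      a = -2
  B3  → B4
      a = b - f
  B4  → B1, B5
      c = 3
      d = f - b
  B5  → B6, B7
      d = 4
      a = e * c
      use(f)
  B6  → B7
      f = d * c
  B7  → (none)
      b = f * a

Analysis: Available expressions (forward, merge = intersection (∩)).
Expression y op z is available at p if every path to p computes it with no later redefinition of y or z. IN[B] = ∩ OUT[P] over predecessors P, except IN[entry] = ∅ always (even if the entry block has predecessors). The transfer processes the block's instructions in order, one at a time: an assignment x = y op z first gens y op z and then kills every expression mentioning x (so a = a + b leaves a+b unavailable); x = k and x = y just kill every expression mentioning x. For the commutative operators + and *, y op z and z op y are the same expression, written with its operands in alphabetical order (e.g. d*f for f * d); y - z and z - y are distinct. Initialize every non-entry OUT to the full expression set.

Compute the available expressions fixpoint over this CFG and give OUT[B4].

Answer: {b*f, f-b}

Trace:
Converged values:
  B0:  IN={}  OUT={c+e}
  B1:  IN={}  OUT={b*f}
  B2:  IN={b*f}  OUT={b*f}
  B3:  IN={b*f}  OUT={b*f, b-f}
  B4:  IN={b*f}  OUT={b*f, f-b}
  B5:  IN={b*f, f-b}  OUT={b*f, c*e, f-b}
  B6:  IN={b*f, c*e, f-b}  OUT={c*d, c*e}
  B7:  IN={c*e}  OUT={a*f, c*e}

Merge at B4: IN[B4] = OUT[B2] ∩ OUT[B3] = {b*f}
Applying B4's transfer function to that IN value gives OUT[B4] (row B4 above).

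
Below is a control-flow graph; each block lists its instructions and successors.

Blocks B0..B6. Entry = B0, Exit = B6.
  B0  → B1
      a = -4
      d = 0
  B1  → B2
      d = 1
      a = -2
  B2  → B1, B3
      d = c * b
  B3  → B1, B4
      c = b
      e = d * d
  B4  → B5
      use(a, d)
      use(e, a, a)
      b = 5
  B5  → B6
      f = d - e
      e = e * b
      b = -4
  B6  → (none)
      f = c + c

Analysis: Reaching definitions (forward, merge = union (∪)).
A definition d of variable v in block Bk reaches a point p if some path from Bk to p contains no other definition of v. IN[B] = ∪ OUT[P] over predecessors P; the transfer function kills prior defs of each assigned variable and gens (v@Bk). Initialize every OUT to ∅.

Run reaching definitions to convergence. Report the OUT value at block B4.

Answer: {a@B1, b@B4, c@B3, d@B2, e@B3}

Working:
Converged values:
  B0: | IN={} | OUT={a@B0, d@B0}
  B1: | IN={a@B0, a@B1, c@B3, d@B0, d@B2, e@B3} | OUT={a@B1, c@B3, d@B1, e@B3}
  B2: | IN={a@B1, c@B3, d@B1, e@B3} | OUT={a@B1, c@B3, d@B2, e@B3}
  B3: | IN={a@B1, c@B3, d@B2, e@B3} | OUT={a@B1, c@B3, d@B2, e@B3}
  B4: | IN={a@B1, c@B3, d@B2, e@B3} | OUT={a@B1, b@B4, c@B3, d@B2, e@B3}
  B5: | IN={a@B1, b@B4, c@B3, d@B2, e@B3} | OUT={a@B1, b@B5, c@B3, d@B2, e@B5, f@B5}
  B6: | IN={a@B1, b@B5, c@B3, d@B2, e@B5, f@B5} | OUT={a@B1, b@B5, c@B3, d@B2, e@B5, f@B6}

Merge at B4: IN[B4] = OUT[B3] = {a@B1, c@B3, d@B2, e@B3}
Applying B4's transfer function to that IN value gives OUT[B4] (row B4 above).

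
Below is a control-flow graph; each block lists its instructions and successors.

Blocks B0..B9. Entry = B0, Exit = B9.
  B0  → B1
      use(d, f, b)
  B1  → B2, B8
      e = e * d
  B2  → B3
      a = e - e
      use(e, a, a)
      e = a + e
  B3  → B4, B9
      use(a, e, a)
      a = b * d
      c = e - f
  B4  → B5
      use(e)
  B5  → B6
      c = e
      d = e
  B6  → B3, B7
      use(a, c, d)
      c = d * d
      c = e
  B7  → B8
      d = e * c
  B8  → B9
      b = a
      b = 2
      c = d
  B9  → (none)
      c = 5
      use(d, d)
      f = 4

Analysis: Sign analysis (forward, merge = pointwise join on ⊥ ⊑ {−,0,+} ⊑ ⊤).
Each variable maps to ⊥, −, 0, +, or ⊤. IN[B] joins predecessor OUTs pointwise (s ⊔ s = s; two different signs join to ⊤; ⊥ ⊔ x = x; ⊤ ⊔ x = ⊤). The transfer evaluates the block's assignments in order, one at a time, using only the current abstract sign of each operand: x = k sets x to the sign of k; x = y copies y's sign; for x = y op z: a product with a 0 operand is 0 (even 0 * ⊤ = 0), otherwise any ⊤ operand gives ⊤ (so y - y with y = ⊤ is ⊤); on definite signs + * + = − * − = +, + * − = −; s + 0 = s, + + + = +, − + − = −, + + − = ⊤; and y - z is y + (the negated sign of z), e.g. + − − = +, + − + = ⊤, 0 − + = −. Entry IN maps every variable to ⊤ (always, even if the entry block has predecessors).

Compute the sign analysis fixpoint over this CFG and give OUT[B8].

Answer: {a: ⊤, b: +, c: ⊤, d: ⊤, e: ⊤, f: ⊤}

Derivation:
Fixpoint table:
  B0:   IN=(all ⊤)   OUT=(all ⊤)
  B1:   IN=(all ⊤)   OUT=(all ⊤)
  B2:   IN=(all ⊤)   OUT=(all ⊤)
  B3:   IN=(all ⊤)   OUT=(all ⊤)
  B4:   IN=(all ⊤)   OUT=(all ⊤)
  B5:   IN=(all ⊤)   OUT=(all ⊤)
  B6:   IN=(all ⊤)   OUT=(all ⊤)
  B7:   IN=(all ⊤)   OUT=(all ⊤)
  B8:   IN=(all ⊤)   OUT={b:+; rest ⊤}
  B9:   IN=(all ⊤)   OUT={c:+, f:+; rest ⊤}

Merge at B8: IN[B8] = OUT[B1] ⊔ OUT[B7] = {a: ⊤, b: ⊤, c: ⊤, d: ⊤, e: ⊤, f: ⊤}
Applying B8's transfer function to that IN value gives OUT[B8] (row B8 above).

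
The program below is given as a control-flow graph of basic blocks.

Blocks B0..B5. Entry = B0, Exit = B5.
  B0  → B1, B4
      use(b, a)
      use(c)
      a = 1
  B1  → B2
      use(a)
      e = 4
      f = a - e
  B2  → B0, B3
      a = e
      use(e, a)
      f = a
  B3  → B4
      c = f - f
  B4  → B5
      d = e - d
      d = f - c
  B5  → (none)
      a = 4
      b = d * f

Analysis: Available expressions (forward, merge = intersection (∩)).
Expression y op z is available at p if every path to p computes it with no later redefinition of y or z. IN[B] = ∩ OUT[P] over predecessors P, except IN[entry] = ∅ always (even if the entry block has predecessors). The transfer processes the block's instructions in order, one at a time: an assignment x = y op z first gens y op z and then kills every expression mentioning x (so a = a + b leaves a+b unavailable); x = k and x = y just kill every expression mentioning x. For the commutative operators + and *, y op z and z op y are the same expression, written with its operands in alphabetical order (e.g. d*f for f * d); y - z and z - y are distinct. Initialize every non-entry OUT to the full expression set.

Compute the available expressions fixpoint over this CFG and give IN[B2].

Converged values:
  B0: | IN={} | OUT={}
  B1: | IN={} | OUT={a-e}
  B2: | IN={a-e} | OUT={}
  B3: | IN={} | OUT={f-f}
  B4: | IN={} | OUT={f-c}
  B5: | IN={f-c} | OUT={d*f, f-c}

Merge at B2: IN[B2] = OUT[B1] = {a-e}

Answer: {a-e}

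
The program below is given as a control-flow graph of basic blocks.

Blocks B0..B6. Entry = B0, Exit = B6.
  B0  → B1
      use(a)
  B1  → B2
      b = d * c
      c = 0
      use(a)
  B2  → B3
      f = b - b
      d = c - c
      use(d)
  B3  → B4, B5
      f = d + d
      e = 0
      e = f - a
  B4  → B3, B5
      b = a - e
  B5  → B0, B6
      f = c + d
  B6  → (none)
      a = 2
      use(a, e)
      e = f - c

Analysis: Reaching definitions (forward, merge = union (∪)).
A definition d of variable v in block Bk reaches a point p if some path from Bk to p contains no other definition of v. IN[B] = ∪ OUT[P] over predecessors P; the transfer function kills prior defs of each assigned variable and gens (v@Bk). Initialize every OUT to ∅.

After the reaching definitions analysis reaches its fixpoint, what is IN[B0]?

Per-block solution:
  B0:   IN={b@B1, b@B4, c@B1, d@B2, e@B3, f@B5}   OUT={b@B1, b@B4, c@B1, d@B2, e@B3, f@B5}
  B1:   IN={b@B1, b@B4, c@B1, d@B2, e@B3, f@B5}   OUT={b@B1, c@B1, d@B2, e@B3, f@B5}
  B2:   IN={b@B1, c@B1, d@B2, e@B3, f@B5}   OUT={b@B1, c@B1, d@B2, e@B3, f@B2}
  B3:   IN={b@B1, b@B4, c@B1, d@B2, e@B3, f@B2, f@B3}   OUT={b@B1, b@B4, c@B1, d@B2, e@B3, f@B3}
  B4:   IN={b@B1, b@B4, c@B1, d@B2, e@B3, f@B3}   OUT={b@B4, c@B1, d@B2, e@B3, f@B3}
  B5:   IN={b@B1, b@B4, c@B1, d@B2, e@B3, f@B3}   OUT={b@B1, b@B4, c@B1, d@B2, e@B3, f@B5}
  B6:   IN={b@B1, b@B4, c@B1, d@B2, e@B3, f@B5}   OUT={a@B6, b@B1, b@B4, c@B1, d@B2, e@B6, f@B5}

Merge at B0 (entry node, so the boundary value {} is joined with the incoming edge(s)): IN[B0] = {} ⊔ OUT[B5] = {b@B1, b@B4, c@B1, d@B2, e@B3, f@B5}

Answer: {b@B1, b@B4, c@B1, d@B2, e@B3, f@B5}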